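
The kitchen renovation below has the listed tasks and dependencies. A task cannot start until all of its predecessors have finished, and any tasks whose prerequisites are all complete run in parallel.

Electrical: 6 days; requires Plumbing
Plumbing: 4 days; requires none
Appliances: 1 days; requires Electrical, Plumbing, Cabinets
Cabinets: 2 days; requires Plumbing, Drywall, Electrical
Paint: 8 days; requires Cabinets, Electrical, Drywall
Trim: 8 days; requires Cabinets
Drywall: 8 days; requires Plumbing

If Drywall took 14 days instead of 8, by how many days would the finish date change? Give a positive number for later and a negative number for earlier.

6

The binding path is Plumbing→Drywall→Cabinets→Paint = 4+8+2+8 = 22; finish at 22 days.
Drywall lies on that path, so at 14 days the path becomes 28 days.
That remains the longest chain; total 28 days.
Change in finish: 28 − 22 = +6 days.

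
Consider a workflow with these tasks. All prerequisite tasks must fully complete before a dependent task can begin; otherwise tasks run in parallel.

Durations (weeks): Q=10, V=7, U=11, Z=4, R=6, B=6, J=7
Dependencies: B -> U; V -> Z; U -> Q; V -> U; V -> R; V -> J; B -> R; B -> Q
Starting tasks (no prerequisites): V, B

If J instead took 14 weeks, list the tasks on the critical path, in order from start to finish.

Critical path before the change: V→U→Q = 7+11+10 = 28 giving 28 weeks.
The longest path through J is only 14 weeks, so J has float 14.
The critical path is still V→U→Q; finish is now 28 weeks.

V, U, Q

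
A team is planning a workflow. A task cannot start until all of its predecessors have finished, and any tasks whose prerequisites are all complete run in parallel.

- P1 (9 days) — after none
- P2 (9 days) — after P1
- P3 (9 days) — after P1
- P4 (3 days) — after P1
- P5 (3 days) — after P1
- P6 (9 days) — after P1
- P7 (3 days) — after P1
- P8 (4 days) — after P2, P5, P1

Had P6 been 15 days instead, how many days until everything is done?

Actual critical path: P1→P2→P8 = 9+9+4 = 22 ⇒ 22 days.
P6 is off the critical path — its longest chain is 18 days, giving 4 of slack.
Now P1→P6 = 9+15 = 24 is longest, so the finish becomes 24 days.

24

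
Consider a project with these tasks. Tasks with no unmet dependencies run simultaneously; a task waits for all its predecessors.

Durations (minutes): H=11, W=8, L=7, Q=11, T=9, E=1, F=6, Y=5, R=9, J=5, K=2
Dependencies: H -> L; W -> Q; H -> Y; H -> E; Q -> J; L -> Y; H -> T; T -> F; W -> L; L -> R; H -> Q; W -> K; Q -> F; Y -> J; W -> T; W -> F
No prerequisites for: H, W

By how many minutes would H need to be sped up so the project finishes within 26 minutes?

2

Current finish: 28 minutes; target: 26.
H is on every critical path, so each minute cut from H cuts the finish by one (this holds down to a finish of 25).
Need 28 − 26 = 2 minutes off H → H becomes 9 minutes, finish becomes 26.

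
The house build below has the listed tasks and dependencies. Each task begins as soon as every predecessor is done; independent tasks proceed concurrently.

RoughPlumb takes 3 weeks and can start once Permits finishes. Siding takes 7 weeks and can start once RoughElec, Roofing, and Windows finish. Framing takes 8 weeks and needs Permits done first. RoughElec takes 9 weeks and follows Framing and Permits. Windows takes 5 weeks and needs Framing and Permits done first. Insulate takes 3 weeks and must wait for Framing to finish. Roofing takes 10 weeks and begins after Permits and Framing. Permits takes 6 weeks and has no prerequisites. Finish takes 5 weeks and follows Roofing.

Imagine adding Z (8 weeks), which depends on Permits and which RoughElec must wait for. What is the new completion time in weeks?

Originally the job takes 31 weeks.
With Z inserted, RoughElec now waits for max(Framing, Permits, Z).
New critical path: Permits→Framing→Roofing→Siding = 6+8+10+7 = 31 ⇒ 31 weeks.

31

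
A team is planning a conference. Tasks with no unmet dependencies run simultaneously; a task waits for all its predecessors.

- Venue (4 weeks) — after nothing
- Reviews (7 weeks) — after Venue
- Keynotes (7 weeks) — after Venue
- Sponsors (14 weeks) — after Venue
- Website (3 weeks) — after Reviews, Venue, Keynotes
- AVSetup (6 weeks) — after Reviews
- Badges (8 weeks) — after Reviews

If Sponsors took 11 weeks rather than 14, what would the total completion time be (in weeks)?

19

Actual critical path: Venue→Reviews→Badges = 4+7+8 = 19 ⇒ 19 weeks.
The longest path through Sponsors is only 18 weeks, so Sponsors has float 1.
No other chain overtakes it, so the finish is 19 weeks.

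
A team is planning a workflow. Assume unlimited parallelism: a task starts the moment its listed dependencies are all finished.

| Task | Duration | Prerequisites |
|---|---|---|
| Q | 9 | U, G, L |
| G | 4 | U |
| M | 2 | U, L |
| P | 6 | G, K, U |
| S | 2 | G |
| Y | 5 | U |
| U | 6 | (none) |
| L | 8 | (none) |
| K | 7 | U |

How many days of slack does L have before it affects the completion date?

The longest chain is U→K→P = 6+7+6 = 19; overall finish 19 days.
L finishes as early as 8 and must finish by 10.
So L can slip 10 − 8 = 2 days.

2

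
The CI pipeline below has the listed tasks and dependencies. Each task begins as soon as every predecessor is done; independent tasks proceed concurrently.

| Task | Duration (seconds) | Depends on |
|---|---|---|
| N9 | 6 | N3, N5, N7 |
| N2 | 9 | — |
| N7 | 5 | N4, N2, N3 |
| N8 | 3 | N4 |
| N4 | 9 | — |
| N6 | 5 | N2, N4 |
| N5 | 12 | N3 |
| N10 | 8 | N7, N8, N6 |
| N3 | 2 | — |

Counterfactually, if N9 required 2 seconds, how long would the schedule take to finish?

As given, the longest chain is N2→N6→N10 = 9+5+8 = 22, so the finish is 22 seconds.
N9 has 2 seconds of float (longest path through it is 20).
The critical path is still N2→N6→N10; finish is now 22 seconds.

22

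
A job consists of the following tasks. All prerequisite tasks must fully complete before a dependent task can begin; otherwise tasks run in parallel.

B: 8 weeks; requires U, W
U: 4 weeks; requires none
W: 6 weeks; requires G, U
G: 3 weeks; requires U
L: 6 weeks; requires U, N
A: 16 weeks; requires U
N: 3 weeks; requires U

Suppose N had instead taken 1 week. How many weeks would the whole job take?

The binding path is U→G→W→B = 4+3+6+8 = 21; finish at 21 weeks.
N is off the critical path — its longest chain is 13 weeks, giving 8 of slack.
No other chain overtakes it, so the finish is 21 weeks.

21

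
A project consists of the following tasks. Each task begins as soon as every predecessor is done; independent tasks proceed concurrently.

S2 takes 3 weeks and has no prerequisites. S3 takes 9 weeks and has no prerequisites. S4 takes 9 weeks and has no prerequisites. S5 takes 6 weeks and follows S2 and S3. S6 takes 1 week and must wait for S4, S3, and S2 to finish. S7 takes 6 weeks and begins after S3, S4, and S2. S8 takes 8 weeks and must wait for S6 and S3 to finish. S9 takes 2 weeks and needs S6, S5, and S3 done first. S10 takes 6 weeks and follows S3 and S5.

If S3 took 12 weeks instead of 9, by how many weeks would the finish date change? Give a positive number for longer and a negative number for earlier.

3

The binding path is S3→S5→S10 = 9+6+6 = 21; finish at 21 weeks.
S3 is on the critical path; changing it to 12 makes that path 24 weeks.
The critical path is still S3→S5→S10; finish is now 24 weeks.
Change in finish: 24 − 21 = +3 weeks.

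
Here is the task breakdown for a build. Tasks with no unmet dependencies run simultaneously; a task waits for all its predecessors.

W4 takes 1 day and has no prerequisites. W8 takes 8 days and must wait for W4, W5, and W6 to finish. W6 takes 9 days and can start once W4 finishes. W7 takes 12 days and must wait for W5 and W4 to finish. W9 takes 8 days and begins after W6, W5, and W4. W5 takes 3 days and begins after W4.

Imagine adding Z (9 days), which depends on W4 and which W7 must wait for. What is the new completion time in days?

Originally the schedule takes 18 days.
With Z inserted, W7 now waits for max(W5, W4, Z).
New critical path: W4→Z→W7 = 1+9+12 = 22 ⇒ 22 days.

22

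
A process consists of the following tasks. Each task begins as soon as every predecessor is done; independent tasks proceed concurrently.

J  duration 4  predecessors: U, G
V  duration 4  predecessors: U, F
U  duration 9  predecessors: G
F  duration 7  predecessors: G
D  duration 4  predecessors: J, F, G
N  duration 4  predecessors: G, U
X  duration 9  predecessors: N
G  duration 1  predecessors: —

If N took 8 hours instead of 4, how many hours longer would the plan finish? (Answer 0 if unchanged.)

4

Actual critical path: G→U→N→X = 1+9+4+9 = 23 ⇒ 23 hours.
N is on the critical path; changing it to 8 makes that path 27 hours.
That remains the longest chain; total 27 hours.
Change in finish: 27 − 23 = +4 hours.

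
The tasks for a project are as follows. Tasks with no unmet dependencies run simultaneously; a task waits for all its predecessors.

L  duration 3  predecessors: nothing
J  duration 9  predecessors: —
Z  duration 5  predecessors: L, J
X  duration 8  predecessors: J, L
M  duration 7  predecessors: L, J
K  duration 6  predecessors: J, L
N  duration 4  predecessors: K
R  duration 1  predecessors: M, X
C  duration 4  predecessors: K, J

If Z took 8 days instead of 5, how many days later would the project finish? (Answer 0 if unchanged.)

0

Actual critical path: J→K→N = 9+6+4 = 19 ⇒ 19 days.
Z is off the critical path — its longest chain is 14 days, giving 5 of slack.
The critical path is still J→K→N; finish is now 19 days.
Change in finish: 19 − 19 = +0 days.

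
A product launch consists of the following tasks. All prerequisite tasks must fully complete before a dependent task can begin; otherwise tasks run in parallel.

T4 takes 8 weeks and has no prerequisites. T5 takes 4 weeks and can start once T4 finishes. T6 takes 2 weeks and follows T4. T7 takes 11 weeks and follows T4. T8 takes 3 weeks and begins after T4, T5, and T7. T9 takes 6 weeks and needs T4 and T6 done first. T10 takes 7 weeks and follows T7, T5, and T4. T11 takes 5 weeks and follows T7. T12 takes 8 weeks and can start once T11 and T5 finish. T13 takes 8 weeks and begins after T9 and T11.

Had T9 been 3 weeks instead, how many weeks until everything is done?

32

Actual critical path: T4→T7→T11→T12 = 8+11+5+8 = 32 ⇒ 32 weeks.
The longest path through T9 is only 24 weeks, so T9 has float 8.
The critical path is still T4→T7→T11→T12; finish is now 32 weeks.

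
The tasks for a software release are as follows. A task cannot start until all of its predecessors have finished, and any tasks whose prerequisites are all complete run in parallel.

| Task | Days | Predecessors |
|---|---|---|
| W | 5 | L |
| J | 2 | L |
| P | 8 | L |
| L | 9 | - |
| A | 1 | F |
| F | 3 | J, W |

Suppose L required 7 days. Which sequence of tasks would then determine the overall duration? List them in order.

L, W, F, A

The binding path is L→W→F→A = 9+5+3+1 = 18; finish at 18 days.
L is on the critical path; changing it to 7 makes that path 16 days.
That remains the longest chain; total 16 days.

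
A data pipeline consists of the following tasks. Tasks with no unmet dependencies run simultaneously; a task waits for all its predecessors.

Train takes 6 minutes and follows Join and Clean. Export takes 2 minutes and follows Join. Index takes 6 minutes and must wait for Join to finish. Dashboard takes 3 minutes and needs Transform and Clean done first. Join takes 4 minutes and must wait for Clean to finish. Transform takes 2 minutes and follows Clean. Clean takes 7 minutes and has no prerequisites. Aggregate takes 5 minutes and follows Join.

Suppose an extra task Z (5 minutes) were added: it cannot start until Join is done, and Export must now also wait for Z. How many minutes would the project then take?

18

Originally the project takes 17 minutes.
With Z inserted, Export now waits for max(Join, Z).
New critical path: Clean→Join→Z→Export = 7+4+5+2 = 18 ⇒ 18 minutes.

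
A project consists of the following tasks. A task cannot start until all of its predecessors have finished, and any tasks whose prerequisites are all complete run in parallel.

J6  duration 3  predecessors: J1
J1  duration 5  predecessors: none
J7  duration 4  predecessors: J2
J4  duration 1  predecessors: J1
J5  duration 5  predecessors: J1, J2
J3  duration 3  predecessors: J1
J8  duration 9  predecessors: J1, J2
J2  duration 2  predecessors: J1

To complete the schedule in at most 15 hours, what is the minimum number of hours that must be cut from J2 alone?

1

Current finish: 16 hours; target: 15.
J2 is on every critical path, so each hour cut from J2 cuts the finish by one (this holds down to a finish of 15).
Need 16 − 15 = 1 hour off J2 → J2 becomes 1 hour, finish becomes 15.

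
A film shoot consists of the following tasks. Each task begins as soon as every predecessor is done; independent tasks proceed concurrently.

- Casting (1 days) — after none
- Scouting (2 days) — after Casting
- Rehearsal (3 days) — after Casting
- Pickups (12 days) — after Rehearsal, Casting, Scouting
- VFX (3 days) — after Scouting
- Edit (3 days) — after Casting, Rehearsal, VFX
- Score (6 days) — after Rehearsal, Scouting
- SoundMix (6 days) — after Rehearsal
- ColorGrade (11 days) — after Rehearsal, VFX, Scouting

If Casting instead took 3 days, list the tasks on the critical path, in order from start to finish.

Casting, Scouting, VFX, ColorGrade

Baseline: Casting→Scouting→VFX→ColorGrade = 1+2+3+11 = 17 → 17 days.
Casting is on the critical path; changing it to 3 makes that path 19 days.
No other chain overtakes it, so the finish is 19 days.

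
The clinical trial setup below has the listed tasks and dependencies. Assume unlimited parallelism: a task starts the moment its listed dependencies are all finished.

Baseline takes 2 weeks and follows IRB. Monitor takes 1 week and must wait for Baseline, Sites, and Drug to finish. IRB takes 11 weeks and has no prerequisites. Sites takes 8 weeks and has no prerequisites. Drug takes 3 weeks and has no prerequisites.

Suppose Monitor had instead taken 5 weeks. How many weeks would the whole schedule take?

18

Actual critical path: IRB→Baseline→Monitor = 11+2+1 = 14 ⇒ 14 weeks.
Monitor lies on that path, so at 5 weeks the path becomes 18 weeks.
No other chain overtakes it, so the finish is 18 weeks.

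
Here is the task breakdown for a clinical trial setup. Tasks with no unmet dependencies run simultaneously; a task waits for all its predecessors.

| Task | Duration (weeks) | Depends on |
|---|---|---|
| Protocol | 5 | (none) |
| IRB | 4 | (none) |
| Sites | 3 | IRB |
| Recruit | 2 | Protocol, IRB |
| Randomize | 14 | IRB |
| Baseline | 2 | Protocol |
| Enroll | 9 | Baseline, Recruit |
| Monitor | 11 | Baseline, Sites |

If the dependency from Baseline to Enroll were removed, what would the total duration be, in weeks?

With the dependency in place, Protocol→Baseline→Monitor = 5+2+11 = 18 sets the finish at 18 weeks.
Dropping Baseline→Enroll doesn't change Enroll's earliest start (7); another predecessor still binds.
The longest chain is now Protocol→Baseline→Monitor = 5+2+11 = 18, so the project takes 18 weeks.

18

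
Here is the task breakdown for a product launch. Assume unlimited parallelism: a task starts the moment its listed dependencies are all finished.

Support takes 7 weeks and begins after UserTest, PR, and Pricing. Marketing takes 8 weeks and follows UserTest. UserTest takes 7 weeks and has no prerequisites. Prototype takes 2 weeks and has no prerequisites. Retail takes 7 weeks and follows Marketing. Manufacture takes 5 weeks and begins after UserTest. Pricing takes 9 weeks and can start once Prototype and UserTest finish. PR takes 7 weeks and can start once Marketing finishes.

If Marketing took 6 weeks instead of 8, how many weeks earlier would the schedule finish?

2

Critical path before the change: UserTest→Marketing→PR→Support = 7+8+7+7 = 29 giving 29 weeks.
Marketing lies on that path, so at 6 weeks the path becomes 27 weeks.
The critical path is still UserTest→Marketing→PR→Support; finish is now 27 weeks.
Change in finish: 27 − 29 = -2 weeks.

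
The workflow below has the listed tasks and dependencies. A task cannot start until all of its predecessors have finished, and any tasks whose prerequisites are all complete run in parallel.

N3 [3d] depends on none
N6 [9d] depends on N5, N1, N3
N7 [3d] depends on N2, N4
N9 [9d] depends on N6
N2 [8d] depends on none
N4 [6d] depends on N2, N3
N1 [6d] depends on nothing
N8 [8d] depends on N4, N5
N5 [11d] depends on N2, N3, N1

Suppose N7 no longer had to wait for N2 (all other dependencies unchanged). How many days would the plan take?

With the dependency in place, N2→N5→N6→N9 = 8+11+9+9 = 37 sets the finish at 37 days.
Dropping N2→N7 doesn't change N7's earliest start (14); another predecessor still binds.
New critical path: N2→N5→N6→N9 = 8+11+9+9 = 37 ⇒ 37 days.

37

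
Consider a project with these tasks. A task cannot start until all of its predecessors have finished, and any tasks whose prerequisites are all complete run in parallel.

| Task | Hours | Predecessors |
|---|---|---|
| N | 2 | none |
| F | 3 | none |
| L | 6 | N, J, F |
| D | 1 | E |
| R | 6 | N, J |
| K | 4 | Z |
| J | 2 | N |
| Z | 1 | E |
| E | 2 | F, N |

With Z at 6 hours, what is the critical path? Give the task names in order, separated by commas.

F, E, Z, K

As given, the longest chain is F→E→Z→K = 3+2+1+4 = 10, so the finish is 10 hours.
Since Z is critical, the +5 change carries straight to that chain (now 15 hours).
The critical path is still F→E→Z→K; finish is now 15 hours.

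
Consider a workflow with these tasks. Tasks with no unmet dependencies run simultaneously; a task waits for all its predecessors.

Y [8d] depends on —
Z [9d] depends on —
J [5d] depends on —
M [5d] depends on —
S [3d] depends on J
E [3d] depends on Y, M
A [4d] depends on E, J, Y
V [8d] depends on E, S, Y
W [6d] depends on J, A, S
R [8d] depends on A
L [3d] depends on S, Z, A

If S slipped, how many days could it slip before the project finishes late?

7

Critical path: Y→E→A→R = 8+3+4+8 = 23, so the finish is 23 days.
Longest path through S: 16 days (earliest finish 8, latest finish 15).
So S can slip 15 − 8 = 7 days.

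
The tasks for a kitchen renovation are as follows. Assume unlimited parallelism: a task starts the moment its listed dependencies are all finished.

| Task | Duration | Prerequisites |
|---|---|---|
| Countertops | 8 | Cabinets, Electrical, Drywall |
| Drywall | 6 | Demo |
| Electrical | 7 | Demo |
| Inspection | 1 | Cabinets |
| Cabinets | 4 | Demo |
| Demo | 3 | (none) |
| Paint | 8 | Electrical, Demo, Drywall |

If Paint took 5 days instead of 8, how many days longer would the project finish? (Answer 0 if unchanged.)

As given, the longest chain is Demo→Electrical→Paint = 3+7+8 = 18, so the finish is 18 days.
Paint lies on that path, so at 5 days the path becomes 15 days.
Now Demo→Electrical→Countertops = 3+7+8 = 18 is longest, so the finish becomes 18 days.
Change in finish: 18 − 18 = +0 days.

0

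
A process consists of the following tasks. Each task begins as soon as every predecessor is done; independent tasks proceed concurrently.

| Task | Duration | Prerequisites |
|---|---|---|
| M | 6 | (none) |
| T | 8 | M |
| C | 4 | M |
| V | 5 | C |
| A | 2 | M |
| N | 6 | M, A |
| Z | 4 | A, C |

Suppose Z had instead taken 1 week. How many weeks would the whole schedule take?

15

Baseline: M→C→V = 6+4+5 = 15 → 15 weeks.
Z has 1 week of float (longest path through it is 14).
That remains the longest chain; total 15 weeks.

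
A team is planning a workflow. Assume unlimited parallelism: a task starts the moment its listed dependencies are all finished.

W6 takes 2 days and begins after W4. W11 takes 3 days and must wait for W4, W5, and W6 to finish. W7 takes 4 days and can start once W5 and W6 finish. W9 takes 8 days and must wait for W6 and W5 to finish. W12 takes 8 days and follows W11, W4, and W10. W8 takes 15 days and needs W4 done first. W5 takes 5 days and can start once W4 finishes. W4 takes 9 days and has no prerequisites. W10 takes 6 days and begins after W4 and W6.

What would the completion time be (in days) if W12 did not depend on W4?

25

Original critical path: W4→W5→W11→W12 = 9+5+3+8 = 25 ⇒ 25 days.
Dropping W4→W12 doesn't change W12's earliest start (17); another predecessor still binds.
After: W4→W5→W11→W12 = 9+5+3+8 = 25 → 25 days.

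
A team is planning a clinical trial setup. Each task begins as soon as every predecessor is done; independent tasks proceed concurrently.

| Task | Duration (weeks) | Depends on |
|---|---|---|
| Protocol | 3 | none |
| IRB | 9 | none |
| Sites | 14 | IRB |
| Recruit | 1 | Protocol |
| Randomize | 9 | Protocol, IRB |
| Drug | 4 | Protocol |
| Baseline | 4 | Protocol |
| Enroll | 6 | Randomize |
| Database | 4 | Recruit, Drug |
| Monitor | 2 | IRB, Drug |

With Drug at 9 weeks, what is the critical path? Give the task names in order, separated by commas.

IRB, Randomize, Enroll

Critical path before the change: IRB→Randomize→Enroll = 9+9+6 = 24 giving 24 weeks.
The longest path through Drug is only 11 weeks, so Drug has float 13.
No other chain overtakes it, so the finish is 24 weeks.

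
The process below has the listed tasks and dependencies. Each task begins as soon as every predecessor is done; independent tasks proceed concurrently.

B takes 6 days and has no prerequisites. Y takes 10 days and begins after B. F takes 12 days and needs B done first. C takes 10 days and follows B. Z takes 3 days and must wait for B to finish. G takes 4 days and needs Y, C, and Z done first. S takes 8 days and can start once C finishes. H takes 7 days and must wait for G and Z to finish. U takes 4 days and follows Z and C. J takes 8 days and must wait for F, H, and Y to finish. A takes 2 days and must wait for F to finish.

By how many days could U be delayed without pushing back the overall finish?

15

The longest chain is B→Y→G→H→J = 6+10+4+7+8 = 35; overall finish 35 days.
U finishes as early as 20 and must finish by 35.
So U can slip 35 − 20 = 15 days.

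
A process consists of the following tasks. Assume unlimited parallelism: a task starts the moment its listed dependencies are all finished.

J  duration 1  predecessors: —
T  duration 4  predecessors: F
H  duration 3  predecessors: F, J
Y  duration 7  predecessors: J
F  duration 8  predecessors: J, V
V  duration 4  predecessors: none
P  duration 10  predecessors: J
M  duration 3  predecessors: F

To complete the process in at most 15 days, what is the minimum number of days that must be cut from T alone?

Current finish: 16 days; target: 15.
T is on every critical path, so each day cut from T cuts the finish by one (this holds down to a finish of 15).
Need 16 − 15 = 1 day off T → T becomes 3 days, finish becomes 15.

1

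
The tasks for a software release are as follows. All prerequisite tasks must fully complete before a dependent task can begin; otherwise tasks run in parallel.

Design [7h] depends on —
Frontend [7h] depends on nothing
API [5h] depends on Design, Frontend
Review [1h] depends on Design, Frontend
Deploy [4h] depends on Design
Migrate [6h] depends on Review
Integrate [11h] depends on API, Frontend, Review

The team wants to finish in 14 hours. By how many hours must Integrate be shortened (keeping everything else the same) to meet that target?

9

Current finish: 23 hours; target: 14.
Integrate is on every critical path, so each hour cut from Integrate cuts the finish by one (this holds down to a finish of 14).
Need 23 − 14 = 9 hours off Integrate → Integrate becomes 2 hours, finish becomes 14.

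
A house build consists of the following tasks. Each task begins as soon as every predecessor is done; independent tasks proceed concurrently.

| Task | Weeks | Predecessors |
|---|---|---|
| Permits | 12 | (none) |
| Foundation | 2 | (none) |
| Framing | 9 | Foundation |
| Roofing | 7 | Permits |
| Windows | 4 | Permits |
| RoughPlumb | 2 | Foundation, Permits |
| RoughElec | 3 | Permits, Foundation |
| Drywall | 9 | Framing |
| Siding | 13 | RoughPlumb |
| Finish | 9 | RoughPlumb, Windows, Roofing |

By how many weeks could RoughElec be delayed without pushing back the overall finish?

13

Permits→Roofing→Finish = 12+7+9 = 28 sets the makespan at 28 weeks.
RoughElec finishes as early as 15 and must finish by 28.
So RoughElec can slip 28 − 15 = 13 weeks.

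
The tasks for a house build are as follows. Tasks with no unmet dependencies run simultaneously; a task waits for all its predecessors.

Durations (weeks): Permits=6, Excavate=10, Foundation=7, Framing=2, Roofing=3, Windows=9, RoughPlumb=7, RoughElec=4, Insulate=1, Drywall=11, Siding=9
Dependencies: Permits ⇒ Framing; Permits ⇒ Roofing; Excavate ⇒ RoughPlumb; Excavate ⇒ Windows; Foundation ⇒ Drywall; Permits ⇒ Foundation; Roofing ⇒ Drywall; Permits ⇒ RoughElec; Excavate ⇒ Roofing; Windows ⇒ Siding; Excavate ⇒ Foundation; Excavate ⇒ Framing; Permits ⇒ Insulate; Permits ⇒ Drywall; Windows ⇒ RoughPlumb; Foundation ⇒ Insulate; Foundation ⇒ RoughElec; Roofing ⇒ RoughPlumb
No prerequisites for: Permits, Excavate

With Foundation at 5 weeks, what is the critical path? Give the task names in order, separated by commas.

Excavate, Windows, Siding

Actual critical path: Excavate→Foundation→Drywall = 10+7+11 = 28 ⇒ 28 weeks.
Since Foundation is critical, the -2 change carries straight to that chain (now 26 weeks).
The binding chain switches to Excavate→Windows→Siding = 10+9+9 = 28; finish 28 weeks.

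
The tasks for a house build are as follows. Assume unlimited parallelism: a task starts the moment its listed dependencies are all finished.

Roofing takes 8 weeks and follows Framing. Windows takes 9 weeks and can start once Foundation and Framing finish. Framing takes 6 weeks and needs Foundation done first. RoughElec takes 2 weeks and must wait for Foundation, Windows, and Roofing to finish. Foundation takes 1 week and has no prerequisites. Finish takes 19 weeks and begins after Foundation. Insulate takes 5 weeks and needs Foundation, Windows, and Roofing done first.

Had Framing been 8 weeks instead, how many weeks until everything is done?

23

As given, the longest chain is Foundation→Framing→Windows→Insulate = 1+6+9+5 = 21, so the finish is 21 weeks.
Framing is on the critical path; changing it to 8 makes that path 23 weeks.
No other chain overtakes it, so the finish is 23 weeks.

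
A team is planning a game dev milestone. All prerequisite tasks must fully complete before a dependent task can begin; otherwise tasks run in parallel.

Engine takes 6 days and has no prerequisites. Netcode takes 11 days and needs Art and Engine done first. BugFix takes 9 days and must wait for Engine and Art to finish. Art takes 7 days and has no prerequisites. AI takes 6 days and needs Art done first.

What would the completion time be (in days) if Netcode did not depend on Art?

With the dependency in place, Art→Netcode = 7+11 = 18 sets the finish at 18 days.
Without Art→Netcode, Netcode's earliest start moves from 7 to 6.
The longest chain is now Engine→Netcode = 6+11 = 17, so the project takes 17 days.

17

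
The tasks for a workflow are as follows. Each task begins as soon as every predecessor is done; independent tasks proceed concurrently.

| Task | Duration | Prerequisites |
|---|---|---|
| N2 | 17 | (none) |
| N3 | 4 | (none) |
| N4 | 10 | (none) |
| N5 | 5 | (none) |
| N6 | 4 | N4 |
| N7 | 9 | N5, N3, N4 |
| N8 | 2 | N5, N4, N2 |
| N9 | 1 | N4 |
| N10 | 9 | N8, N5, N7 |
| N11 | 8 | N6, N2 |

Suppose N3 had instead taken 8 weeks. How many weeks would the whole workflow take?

28

Baseline: N2→N8→N10 = 17+2+9 = 28 → 28 weeks.
N3 is off the critical path — its longest chain is 22 weeks, giving 6 of slack.
That remains the longest chain; total 28 weeks.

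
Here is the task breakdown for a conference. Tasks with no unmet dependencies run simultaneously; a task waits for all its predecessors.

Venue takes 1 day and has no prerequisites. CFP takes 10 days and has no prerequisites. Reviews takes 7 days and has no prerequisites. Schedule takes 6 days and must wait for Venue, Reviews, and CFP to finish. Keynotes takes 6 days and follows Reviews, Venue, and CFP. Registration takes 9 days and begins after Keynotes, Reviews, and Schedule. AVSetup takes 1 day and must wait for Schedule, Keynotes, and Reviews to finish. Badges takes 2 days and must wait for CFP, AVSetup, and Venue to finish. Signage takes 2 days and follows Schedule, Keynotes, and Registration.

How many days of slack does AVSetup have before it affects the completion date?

CFP→Schedule→Registration→Signage = 10+6+9+2 = 27 sets the makespan at 27 days.
AVSetup finishes as early as 17 and must finish by 25.
Float = 27 − 19 = 8.

8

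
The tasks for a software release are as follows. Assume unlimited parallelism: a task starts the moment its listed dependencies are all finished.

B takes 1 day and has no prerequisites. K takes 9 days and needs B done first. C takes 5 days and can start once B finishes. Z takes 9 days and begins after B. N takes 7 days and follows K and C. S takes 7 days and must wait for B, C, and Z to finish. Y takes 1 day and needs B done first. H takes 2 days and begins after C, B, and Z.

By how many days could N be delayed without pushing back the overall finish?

B→K→N = 1+9+7 = 17 sets the makespan at 17 days.
N finishes as early as 17 and must finish by 17.
So N can slip 17 − 17 = 0 days.

0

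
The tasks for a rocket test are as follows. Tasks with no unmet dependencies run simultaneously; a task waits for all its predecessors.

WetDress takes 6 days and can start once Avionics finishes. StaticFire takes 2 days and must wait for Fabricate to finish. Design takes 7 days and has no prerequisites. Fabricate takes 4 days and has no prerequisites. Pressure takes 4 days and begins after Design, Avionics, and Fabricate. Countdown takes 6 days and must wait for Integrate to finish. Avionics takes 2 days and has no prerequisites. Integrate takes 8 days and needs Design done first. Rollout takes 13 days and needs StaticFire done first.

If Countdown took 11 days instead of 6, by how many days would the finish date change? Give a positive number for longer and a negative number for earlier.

Actual critical path: Design→Integrate→Countdown = 7+8+6 = 21 ⇒ 21 days.
Countdown lies on that path, so at 11 days the path becomes 26 days.
That remains the longest chain; total 26 days.
Change in finish: 26 − 21 = +5 days.

5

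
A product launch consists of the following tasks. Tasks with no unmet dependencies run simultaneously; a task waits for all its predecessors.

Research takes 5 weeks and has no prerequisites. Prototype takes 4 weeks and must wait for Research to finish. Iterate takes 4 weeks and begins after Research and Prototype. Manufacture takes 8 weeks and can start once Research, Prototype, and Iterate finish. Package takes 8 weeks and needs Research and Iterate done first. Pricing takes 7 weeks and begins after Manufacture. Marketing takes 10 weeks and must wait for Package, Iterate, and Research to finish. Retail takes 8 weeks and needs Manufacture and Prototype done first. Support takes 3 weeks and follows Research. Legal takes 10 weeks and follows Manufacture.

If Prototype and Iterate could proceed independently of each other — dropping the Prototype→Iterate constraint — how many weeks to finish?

With the dependency in place, Research→Prototype→Iterate→Manufacture→Legal = 5+4+4+8+10 = 31 sets the finish at 31 weeks.
Without Prototype→Iterate, Iterate's earliest start moves from 9 to 5.
After: Research→Prototype→Manufacture→Legal = 5+4+8+10 = 27 → 27 weeks.

27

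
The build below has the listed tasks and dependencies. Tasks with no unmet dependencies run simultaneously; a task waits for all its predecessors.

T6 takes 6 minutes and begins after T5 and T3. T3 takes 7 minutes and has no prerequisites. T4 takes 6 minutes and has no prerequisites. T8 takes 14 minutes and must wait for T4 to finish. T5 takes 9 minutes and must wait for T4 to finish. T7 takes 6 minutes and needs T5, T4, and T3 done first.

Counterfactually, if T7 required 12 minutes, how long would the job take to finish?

Baseline: T4→T5→T7 = 6+9+6 = 21 → 21 minutes.
T7 lies on that path, so at 12 minutes the path becomes 27 minutes.
That remains the longest chain; total 27 minutes.

27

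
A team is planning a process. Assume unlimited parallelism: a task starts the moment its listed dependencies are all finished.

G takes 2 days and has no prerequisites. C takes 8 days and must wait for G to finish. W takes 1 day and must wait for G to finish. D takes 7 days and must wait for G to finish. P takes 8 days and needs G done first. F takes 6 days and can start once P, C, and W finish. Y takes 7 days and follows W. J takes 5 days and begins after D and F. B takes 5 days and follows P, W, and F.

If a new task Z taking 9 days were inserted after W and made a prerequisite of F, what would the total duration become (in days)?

23

Originally the plan takes 21 days.
With Z inserted, F now waits for max(P, C, W, Z).
New critical path: G→W→Z→F→J = 2+1+9+6+5 = 23 ⇒ 23 days.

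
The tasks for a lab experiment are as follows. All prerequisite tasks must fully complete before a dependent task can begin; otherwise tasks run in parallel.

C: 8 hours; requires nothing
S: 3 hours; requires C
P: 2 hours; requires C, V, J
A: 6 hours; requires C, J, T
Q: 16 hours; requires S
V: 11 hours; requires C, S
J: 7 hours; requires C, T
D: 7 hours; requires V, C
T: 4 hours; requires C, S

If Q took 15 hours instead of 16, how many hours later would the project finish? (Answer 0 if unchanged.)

0

Critical path before the change: C→S→V→D = 8+3+11+7 = 29 giving 29 hours.
Q is off the critical path — its longest chain is 27 hours, giving 2 of slack.
The critical path is still C→S→V→D; finish is now 29 hours.
Change in finish: 29 − 29 = +0 hours.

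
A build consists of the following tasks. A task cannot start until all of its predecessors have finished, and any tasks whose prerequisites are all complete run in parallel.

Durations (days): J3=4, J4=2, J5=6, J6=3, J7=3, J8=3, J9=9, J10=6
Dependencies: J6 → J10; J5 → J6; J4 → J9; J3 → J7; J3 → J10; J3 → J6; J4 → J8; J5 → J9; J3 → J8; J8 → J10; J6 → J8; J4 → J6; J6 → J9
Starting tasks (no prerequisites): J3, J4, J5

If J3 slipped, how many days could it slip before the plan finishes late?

2

J5→J6→J8→J10 = 6+3+3+6 = 18 sets the makespan at 18 days.
Longest path through J3: 16 days (earliest finish 4, latest finish 6).
Float = 18 − 16 = 2.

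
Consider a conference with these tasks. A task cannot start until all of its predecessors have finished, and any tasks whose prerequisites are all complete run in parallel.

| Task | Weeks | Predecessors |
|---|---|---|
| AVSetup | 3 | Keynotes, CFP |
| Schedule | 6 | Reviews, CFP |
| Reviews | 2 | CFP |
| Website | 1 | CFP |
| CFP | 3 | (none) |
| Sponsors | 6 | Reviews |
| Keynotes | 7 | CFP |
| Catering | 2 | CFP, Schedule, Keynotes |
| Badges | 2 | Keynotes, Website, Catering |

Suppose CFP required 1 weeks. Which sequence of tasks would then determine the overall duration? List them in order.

As given, the longest chain is CFP→Reviews→Schedule→Catering→Badges = 3+2+6+2+2 = 15, so the finish is 15 weeks.
CFP is on the critical path; changing it to 1 makes that path 13 weeks.
No other chain overtakes it, so the finish is 13 weeks.

CFP, Reviews, Schedule, Catering, Badges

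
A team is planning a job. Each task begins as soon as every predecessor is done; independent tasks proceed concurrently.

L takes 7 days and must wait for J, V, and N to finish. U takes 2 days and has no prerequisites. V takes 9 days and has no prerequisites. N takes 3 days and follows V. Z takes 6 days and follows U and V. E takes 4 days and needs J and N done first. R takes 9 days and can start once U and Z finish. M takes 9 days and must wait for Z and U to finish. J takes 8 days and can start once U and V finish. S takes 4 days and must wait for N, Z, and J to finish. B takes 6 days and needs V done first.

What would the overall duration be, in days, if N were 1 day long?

24

Actual critical path: V→J→L = 9+8+7 = 24 ⇒ 24 days.
The longest path through N is only 19 days, so N has float 5.
No other chain overtakes it, so the finish is 24 days.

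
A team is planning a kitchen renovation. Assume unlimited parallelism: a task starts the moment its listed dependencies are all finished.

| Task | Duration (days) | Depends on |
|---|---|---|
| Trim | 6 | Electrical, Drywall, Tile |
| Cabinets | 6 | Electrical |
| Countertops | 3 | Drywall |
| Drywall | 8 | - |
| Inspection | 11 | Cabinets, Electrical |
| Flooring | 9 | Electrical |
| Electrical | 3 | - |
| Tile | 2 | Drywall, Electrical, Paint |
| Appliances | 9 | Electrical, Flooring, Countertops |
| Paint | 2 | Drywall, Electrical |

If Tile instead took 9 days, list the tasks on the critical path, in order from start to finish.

Drywall, Paint, Tile, Trim

The binding path is Electrical→Flooring→Appliances = 3+9+9 = 21; finish at 21 days.
Tile is off the critical path — its longest chain is 18 days, giving 3 of slack.
The binding chain switches to Drywall→Paint→Tile→Trim = 8+2+9+6 = 25; finish 25 days.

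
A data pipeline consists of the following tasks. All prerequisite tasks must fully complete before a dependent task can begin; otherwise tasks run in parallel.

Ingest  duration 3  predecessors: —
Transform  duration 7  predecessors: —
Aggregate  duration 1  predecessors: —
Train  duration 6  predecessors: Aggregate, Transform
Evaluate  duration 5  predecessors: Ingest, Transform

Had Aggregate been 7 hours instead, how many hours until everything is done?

13

As given, the longest chain is Transform→Train = 7+6 = 13, so the finish is 13 hours.
Aggregate has 6 hours of float (longest path through it is 7).
The critical path is still Transform→Train; finish is now 13 hours.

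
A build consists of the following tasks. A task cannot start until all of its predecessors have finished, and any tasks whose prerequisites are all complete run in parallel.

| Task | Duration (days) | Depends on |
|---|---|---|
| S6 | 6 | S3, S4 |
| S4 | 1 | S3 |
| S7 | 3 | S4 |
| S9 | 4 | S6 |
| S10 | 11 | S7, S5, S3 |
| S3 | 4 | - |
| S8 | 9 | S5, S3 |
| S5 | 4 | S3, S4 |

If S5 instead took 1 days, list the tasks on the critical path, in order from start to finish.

S3, S4, S7, S10

Baseline: S3→S4→S5→S10 = 4+1+4+11 = 20 → 20 days.
S5 is on the critical path; changing it to 1 makes that path 17 days.
New critical path: S3→S4→S7→S10 = 4+1+3+11 = 19 ⇒ 19 days.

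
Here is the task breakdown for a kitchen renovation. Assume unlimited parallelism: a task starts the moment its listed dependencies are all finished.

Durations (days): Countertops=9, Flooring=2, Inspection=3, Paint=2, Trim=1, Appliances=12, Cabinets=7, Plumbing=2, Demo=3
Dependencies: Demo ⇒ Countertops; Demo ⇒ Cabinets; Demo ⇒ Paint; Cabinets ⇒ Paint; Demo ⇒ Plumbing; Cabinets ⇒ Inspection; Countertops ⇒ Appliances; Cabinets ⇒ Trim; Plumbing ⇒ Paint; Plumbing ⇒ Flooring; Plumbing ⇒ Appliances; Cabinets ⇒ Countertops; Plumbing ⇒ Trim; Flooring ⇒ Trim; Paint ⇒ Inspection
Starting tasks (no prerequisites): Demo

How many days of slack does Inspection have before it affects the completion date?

16

Demo→Cabinets→Countertops→Appliances = 3+7+9+12 = 31 sets the makespan at 31 days.
Longest path through Inspection: 15 days (earliest finish 15, latest finish 31).
Float = 31 − 15 = 16.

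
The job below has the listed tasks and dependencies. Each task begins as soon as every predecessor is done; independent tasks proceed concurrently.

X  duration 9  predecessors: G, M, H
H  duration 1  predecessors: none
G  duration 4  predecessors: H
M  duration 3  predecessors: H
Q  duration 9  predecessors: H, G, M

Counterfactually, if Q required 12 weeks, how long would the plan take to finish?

17

Baseline: H→G→Q = 1+4+9 = 14 → 14 weeks.
Since Q is critical, the +3 change carries straight to that chain (now 17 weeks).
That remains the longest chain; total 17 weeks.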